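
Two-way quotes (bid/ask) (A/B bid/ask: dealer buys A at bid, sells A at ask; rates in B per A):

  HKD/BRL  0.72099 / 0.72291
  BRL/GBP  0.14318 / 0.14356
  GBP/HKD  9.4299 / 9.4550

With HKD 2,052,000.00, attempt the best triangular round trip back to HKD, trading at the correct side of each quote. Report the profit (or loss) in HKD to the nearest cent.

Best loop HKD → GBP → BRL → HKD:
HKD 2,052,000.00 ÷ 9.4550 (buy GBP at ask) = GBP 217,028.03
GBP 217,028.03 ÷ 0.14356 (buy BRL at ask) = BRL 1,511,758.34
BRL 1,511,758.34 ÷ 0.72291 (buy HKD at ask) = HKD 2,091,212.38

Net profit: HKD 39,212.38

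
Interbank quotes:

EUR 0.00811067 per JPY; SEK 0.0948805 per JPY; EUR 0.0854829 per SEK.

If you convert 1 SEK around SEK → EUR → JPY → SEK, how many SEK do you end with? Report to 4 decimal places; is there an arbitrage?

1.0000 (no arbitrage)

Around SEK → EUR → JPY → SEK: 1 × 0.0854829 ÷ 0.00811067 × 0.0948805 = 0.999999
Product ≈ 1 (deviation 0.000%, within rounding noise).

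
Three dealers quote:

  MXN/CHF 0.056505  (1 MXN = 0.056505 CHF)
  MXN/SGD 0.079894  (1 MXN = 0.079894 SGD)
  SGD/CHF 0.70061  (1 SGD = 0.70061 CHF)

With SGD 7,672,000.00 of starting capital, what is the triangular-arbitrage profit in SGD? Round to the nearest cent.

Profit: SGD 72,706.72

Profitable loop is SGD → MXN → CHF → SGD:
SGD 7,672,000.00 ÷ 0.079894 = MXN 96,027,236.09
MXN 96,027,236.09 × 0.056505 = CHF 5,426,018.98
CHF 5,426,018.98 ÷ 0.70061 = SGD 7,744,706.72
Profit = SGD 7,744,706.72 − SGD 7,672,000.00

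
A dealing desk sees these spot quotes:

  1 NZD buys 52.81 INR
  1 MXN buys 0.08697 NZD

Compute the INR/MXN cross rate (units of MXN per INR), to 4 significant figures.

INR/MXN = 0.2177

1 INR ÷ 52.81 = 0.0189358 NZD
0.0189358 NZD ÷ 0.08697 = 0.217728 MXN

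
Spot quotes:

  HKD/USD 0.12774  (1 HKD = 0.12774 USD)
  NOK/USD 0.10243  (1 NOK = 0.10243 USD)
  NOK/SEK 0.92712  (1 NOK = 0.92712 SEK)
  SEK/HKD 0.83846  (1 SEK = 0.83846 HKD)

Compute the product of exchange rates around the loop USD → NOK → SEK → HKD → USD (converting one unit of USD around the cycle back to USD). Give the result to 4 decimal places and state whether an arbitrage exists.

Around USD → NOK → SEK → HKD → USD: 1 ÷ 0.10243 × 0.92712 × 0.83846 × 0.12774 = 0.969434
Product < 1; profitable direction is USD → HKD → SEK → NOK → USD.

0.9694 (arbitrage exists)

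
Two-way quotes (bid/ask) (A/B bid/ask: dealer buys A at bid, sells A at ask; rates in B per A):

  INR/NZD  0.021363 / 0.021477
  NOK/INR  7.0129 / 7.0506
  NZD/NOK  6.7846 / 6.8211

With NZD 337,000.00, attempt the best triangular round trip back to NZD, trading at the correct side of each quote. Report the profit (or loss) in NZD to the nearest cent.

Net profit: NZD 5,542.16

Best loop NZD → NOK → INR → NZD:
NZD 337,000.00 × 6.7846 (sell NZD at bid) = NOK 2,286,410.20
NOK 2,286,410.20 × 7.0129 (sell NOK at bid) = INR 16,034,366.09
INR 16,034,366.09 × 0.021363 (sell INR at bid) = NZD 342,542.16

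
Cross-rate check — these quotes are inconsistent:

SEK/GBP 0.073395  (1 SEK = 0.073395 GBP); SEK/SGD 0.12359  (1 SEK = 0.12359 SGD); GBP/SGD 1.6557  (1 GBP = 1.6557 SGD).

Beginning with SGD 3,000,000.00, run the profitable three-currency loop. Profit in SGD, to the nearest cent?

Profit: SGD 51,100.15

Profitable loop is SGD → GBP → SEK → SGD:
SGD 3,000,000.00 ÷ 1.6557 = GBP 1,811,922.45
GBP 1,811,922.45 ÷ 0.073395 = SEK 24,687,273.65
SEK 24,687,273.65 × 0.12359 = SGD 3,051,100.15
Profit = SGD 3,051,100.15 − SGD 3,000,000.00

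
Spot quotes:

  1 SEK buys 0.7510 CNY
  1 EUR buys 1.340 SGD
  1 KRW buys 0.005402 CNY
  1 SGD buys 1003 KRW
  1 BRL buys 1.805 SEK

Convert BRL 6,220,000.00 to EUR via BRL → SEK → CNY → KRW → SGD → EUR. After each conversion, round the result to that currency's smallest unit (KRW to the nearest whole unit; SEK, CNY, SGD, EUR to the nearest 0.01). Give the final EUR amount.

BRL 6,220,000.00 × 1.805 = SEK 11,227,100.00
SEK 11,227,100.00 × 0.7510 = CNY 8,431,552.10
CNY 8,431,552.10 ÷ 0.005402 = KRW 1,560,820,455
KRW 1,560,820,455 ÷ 1003 = SGD 1,556,152.00
SGD 1,556,152.00 ÷ 1.340 = EUR 1,161,307.46

EUR 1,161,307.46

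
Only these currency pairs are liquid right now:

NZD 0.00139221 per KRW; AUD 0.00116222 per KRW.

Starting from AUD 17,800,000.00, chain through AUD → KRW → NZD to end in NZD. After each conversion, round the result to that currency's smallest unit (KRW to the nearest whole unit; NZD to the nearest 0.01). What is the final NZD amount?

NZD 21,322,415.72

AUD 17,800,000.00 ÷ 0.00116222 = KRW 15,315,516,856
KRW 15,315,516,856 × 0.00139221 = NZD 21,322,415.72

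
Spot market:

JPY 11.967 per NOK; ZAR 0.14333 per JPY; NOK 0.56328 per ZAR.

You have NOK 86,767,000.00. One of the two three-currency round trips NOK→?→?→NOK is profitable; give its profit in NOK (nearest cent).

Profitable loop is NOK → ZAR → JPY → NOK:
NOK 86,767,000.00 ÷ 0.56328 = ZAR 154,038,843.91
ZAR 154,038,843.91 ÷ 0.14333 = JPY 1,074,714,602
JPY 1,074,714,602 ÷ 11.967 = NOK 89,806,518.10
Profit = NOK 89,806,518.10 − NOK 86,767,000.00

Profit: NOK 3,039,518.10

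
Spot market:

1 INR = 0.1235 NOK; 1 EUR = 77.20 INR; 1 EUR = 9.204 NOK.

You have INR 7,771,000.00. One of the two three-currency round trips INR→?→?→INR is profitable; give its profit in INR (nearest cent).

Profitable loop is INR → NOK → EUR → INR:
INR 7,771,000.00 × 0.1235 = NOK 959,718.50
NOK 959,718.50 ÷ 9.204 = EUR 104,271.89
EUR 104,271.89 × 77.20 = INR 8,049,790.11
Profit = INR 8,049,790.11 − INR 7,771,000.00

Profit: INR 278,790.11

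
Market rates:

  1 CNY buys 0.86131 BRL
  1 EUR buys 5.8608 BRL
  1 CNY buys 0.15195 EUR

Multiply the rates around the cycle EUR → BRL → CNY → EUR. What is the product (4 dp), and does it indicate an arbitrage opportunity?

1.0339 (arbitrage exists)

Around EUR → BRL → CNY → EUR: 1 × 5.8608 ÷ 0.86131 × 0.15195 = 1.033947
Product > 1; profitable direction is EUR → BRL → CNY → EUR.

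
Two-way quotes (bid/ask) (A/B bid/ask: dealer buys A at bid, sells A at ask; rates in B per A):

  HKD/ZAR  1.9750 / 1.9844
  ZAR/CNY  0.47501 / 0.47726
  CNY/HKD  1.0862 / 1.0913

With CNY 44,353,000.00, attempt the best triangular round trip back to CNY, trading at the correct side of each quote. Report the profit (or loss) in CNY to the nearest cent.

Net profit: CNY 843,275.94

Best loop CNY → HKD → ZAR → CNY:
CNY 44,353,000.00 × 1.0862 (sell CNY at bid) = HKD 48,176,228.60
HKD 48,176,228.60 × 1.9750 (sell HKD at bid) = ZAR 95,148,051.49
ZAR 95,148,051.49 × 0.47501 (sell ZAR at bid) = CNY 45,196,275.94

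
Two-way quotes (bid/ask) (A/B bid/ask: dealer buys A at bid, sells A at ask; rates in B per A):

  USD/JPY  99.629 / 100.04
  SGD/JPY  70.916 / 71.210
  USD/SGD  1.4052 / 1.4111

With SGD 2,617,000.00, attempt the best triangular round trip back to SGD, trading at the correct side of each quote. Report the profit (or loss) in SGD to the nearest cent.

Net result: SGD -10,171.79 (no profitable arbitrage after spreads)

Best loop SGD → JPY → USD → SGD:
SGD 2,617,000.00 × 70.916 (sell SGD at bid) = JPY 185,587,172
JPY 185,587,172 ÷ 100.04 (buy USD at ask) = USD 1,855,129.67
USD 1,855,129.67 × 1.4052 (sell USD at bid) = SGD 2,606,828.21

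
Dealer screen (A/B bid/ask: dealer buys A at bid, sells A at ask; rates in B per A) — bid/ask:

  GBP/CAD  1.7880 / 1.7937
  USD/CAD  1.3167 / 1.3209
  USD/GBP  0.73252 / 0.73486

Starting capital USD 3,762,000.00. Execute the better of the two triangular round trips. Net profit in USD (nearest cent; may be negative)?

Best loop USD → CAD → GBP → USD:
USD 3,762,000.00 × 1.3167 (sell USD at bid) = CAD 4,953,425.40
CAD 4,953,425.40 ÷ 1.7937 (buy GBP at ask) = GBP 2,761,568.49
GBP 2,761,568.49 ÷ 0.73486 (buy USD at ask) = USD 3,757,951.84

Net result: USD -4,048.16 (no profitable arbitrage after spreads)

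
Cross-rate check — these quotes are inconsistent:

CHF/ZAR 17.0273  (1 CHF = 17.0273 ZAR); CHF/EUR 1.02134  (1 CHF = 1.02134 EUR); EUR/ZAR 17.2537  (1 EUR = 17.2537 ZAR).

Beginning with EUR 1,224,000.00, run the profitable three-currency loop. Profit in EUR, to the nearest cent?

Profit: EUR 42,742.13

Profitable loop is EUR → ZAR → CHF → EUR:
EUR 1,224,000.00 × 17.2537 = ZAR 21,118,528.80
ZAR 21,118,528.80 ÷ 17.0273 = CHF 1,240,274.66
CHF 1,240,274.66 × 1.02134 = EUR 1,266,742.13
Profit = EUR 1,266,742.13 − EUR 1,224,000.00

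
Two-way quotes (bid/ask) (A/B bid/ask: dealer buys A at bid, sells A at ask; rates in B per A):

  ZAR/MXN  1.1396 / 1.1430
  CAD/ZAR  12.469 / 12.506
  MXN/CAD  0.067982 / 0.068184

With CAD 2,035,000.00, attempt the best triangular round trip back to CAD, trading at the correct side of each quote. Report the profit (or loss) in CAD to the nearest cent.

Net profit: CAD 52,936.49

Best loop CAD → MXN → ZAR → CAD:
CAD 2,035,000.00 ÷ 0.068184 (buy MXN at ask) = MXN 29,845,711.60
MXN 29,845,711.60 ÷ 1.1430 (buy ZAR at ask) = ZAR 26,111,733.69
ZAR 26,111,733.69 ÷ 12.506 (buy CAD at ask) = CAD 2,087,936.49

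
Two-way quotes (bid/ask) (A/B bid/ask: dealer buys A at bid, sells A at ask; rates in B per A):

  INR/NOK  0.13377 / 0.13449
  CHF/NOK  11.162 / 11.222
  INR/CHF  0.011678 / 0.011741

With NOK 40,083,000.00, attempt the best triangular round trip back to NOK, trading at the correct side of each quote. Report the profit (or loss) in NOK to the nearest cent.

Best loop NOK → CHF → INR → NOK:
NOK 40,083,000.00 ÷ 11.222 (buy CHF at ask) = CHF 3,571,823.20
CHF 3,571,823.20 ÷ 0.011741 (buy INR at ask) = INR 304,217,971.59
INR 304,217,971.59 × 0.13377 (sell INR at bid) = NOK 40,695,238.06

Net profit: NOK 612,238.06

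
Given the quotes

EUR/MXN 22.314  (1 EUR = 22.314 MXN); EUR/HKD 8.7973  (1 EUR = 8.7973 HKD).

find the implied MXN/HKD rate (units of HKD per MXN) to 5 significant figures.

MXN/HKD = 0.39425

1 MXN ÷ 22.314 = 0.0448149 EUR
0.0448149 EUR × 8.7973 = 0.39425 HKD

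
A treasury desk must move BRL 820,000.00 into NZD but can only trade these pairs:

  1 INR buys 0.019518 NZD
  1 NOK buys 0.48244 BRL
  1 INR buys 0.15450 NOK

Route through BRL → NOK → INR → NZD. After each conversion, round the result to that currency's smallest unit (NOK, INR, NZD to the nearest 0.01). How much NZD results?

BRL 820,000.00 ÷ 0.48244 = NOK 1,699,693.23
NOK 1,699,693.23 ÷ 0.15450 = INR 11,001,250.68
INR 11,001,250.68 × 0.019518 = NZD 214,722.41

NZD 214,722.41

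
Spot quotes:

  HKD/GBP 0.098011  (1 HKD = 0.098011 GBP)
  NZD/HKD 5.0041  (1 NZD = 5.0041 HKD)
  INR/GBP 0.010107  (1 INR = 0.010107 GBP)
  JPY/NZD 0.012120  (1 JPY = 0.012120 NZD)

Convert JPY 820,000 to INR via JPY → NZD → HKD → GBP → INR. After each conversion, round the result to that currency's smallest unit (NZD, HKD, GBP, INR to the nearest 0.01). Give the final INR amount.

JPY 820,000 × 0.012120 = NZD 9,938.40
NZD 9,938.40 × 5.0041 = HKD 49,732.75
HKD 49,732.75 × 0.098011 = GBP 4,874.36
GBP 4,874.36 ÷ 0.010107 = INR 482,275.65

INR 482,275.65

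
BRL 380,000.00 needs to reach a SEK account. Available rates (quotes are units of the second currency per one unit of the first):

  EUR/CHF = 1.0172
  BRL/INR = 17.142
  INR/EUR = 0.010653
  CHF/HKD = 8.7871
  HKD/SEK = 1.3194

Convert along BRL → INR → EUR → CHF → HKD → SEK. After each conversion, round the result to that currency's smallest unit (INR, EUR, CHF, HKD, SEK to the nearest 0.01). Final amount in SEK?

BRL 380,000.00 × 17.142 = INR 6,513,960.00
INR 6,513,960.00 × 0.010653 = EUR 69,393.22
EUR 69,393.22 × 1.0172 = CHF 70,586.78
CHF 70,586.78 × 8.7871 = HKD 620,253.09
HKD 620,253.09 × 1.3194 = SEK 818,361.93

SEK 818,361.93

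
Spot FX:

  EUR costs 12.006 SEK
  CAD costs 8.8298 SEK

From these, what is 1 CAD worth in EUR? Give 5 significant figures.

1 CAD × 8.8298 = 8.8298 SEK
8.8298 SEK ÷ 12.006 = 0.735449 EUR

CAD/EUR = 0.73545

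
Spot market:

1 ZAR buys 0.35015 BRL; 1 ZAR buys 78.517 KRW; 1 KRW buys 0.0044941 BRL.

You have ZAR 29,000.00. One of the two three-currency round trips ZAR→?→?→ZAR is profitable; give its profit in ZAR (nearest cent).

Profitable loop is ZAR → KRW → BRL → ZAR:
ZAR 29,000.00 × 78.517 = KRW 2,276,993
KRW 2,276,993 × 0.0044941 = BRL 10,233.03
BRL 10,233.03 ÷ 0.35015 = ZAR 29,224.72
Profit = ZAR 29,224.72 − ZAR 29,000.00

Profit: ZAR 224.72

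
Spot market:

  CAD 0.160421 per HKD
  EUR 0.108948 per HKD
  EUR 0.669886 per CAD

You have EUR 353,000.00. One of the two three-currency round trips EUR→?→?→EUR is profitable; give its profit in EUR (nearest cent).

Profit: EUR 4,875.40

Profitable loop is EUR → CAD → HKD → EUR:
EUR 353,000.00 ÷ 0.669886 = CAD 526,955.33
CAD 526,955.33 ÷ 0.160421 = HKD 3,284,827.63
HKD 3,284,827.63 × 0.108948 = EUR 357,875.40
Profit = EUR 357,875.40 − EUR 353,000.00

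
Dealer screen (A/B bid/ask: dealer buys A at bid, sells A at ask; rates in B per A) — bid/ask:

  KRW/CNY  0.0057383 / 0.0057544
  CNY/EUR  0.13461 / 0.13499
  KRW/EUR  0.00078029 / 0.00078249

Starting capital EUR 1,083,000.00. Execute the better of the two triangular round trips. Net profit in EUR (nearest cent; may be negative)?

Net profit: EUR 4,884.66

Best loop EUR → CNY → KRW → EUR:
EUR 1,083,000.00 ÷ 0.13499 (buy CNY at ask) = CNY 8,022,816.50
CNY 8,022,816.50 ÷ 0.0057544 (buy KRW at ask) = KRW 1,394,205,565
KRW 1,394,205,565 × 0.00078029 (sell KRW at bid) = EUR 1,087,884.66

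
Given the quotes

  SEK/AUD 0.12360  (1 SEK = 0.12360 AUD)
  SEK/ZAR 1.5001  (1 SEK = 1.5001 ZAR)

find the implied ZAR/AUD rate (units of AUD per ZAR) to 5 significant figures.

1 ZAR ÷ 1.5001 = 0.666622 SEK
0.666622 SEK × 0.12360 = 0.0823945 AUD

ZAR/AUD = 0.082395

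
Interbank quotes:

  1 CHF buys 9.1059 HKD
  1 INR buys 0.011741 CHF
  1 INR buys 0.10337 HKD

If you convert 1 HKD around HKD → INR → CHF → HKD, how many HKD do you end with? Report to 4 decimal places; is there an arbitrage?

Around HKD → INR → CHF → HKD: 1 ÷ 0.10337 × 0.011741 × 9.1059 = 1.034269
Product > 1; profitable direction is HKD → INR → CHF → HKD.

1.0343 (arbitrage exists)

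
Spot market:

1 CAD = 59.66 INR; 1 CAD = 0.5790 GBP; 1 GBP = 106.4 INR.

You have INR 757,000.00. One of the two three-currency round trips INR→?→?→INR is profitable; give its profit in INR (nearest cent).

Profitable loop is INR → CAD → GBP → INR:
INR 757,000.00 ÷ 59.66 = CAD 12,688.57
CAD 12,688.57 × 0.5790 = GBP 7,346.68
GBP 7,346.68 × 106.4 = INR 781,686.88
Profit = INR 781,686.88 − INR 757,000.00

Profit: INR 24,686.88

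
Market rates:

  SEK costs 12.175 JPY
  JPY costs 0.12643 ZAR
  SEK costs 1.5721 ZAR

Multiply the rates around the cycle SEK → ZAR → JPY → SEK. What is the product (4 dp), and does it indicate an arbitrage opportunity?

1.0213 (arbitrage exists)

Around SEK → ZAR → JPY → SEK: 1 × 1.5721 ÷ 0.12643 ÷ 12.175 = 1.021318
Product > 1; profitable direction is SEK → ZAR → JPY → SEK.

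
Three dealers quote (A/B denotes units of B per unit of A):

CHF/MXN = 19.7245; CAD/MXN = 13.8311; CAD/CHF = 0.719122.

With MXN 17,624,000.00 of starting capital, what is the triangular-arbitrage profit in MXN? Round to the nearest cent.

Profit: MXN 450,085.86

Profitable loop is MXN → CAD → CHF → MXN:
MXN 17,624,000.00 ÷ 13.8311 = CAD 1,274,229.82
CAD 1,274,229.82 × 0.719122 = CHF 916,326.69
CHF 916,326.69 × 19.7245 = MXN 18,074,085.86
Profit = MXN 18,074,085.86 − MXN 17,624,000.00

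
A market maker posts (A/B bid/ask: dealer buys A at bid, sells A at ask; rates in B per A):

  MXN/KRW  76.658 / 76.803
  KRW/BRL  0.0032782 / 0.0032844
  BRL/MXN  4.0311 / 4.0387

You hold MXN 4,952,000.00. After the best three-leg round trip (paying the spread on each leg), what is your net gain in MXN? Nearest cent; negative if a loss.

Net profit: MXN 64,457.51

Best loop MXN → KRW → BRL → MXN:
MXN 4,952,000.00 × 76.658 (sell MXN at bid) = KRW 379,610,416
KRW 379,610,416 × 0.0032782 (sell KRW at bid) = BRL 1,244,438.87
BRL 1,244,438.87 × 4.0311 (sell BRL at bid) = MXN 5,016,457.51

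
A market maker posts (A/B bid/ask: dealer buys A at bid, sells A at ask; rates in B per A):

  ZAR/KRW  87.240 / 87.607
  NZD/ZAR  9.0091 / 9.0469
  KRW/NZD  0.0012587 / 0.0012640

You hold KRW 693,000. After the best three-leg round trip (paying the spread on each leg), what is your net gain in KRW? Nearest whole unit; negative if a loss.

Net result: KRW -1,253 (no profitable arbitrage after spreads)

Best loop KRW → ZAR → NZD → KRW:
KRW 693,000 ÷ 87.607 (buy ZAR at ask) = ZAR 7,910.33
ZAR 7,910.33 ÷ 9.0469 (buy NZD at ask) = NZD 874.37
NZD 874.37 ÷ 0.0012640 (buy KRW at ask) = KRW 691,747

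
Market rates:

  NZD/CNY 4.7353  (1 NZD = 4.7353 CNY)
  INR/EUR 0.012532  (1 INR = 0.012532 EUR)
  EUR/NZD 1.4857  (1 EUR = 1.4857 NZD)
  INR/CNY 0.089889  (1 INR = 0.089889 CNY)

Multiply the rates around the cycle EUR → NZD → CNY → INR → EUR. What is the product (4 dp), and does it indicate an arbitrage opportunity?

0.9808 (arbitrage exists)

Around EUR → NZD → CNY → INR → EUR: 1 × 1.4857 × 4.7353 ÷ 0.089889 × 0.012532 = 0.980827
Product < 1; profitable direction is EUR → INR → CNY → NZD → EUR.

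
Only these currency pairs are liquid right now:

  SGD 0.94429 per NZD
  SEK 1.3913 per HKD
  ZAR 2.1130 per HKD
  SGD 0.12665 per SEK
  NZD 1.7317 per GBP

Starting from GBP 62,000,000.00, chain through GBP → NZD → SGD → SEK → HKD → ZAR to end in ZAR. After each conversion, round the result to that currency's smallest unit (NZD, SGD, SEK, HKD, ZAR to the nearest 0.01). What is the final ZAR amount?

ZAR 1,215,747,135.04

GBP 62,000,000.00 × 1.7317 = NZD 107,365,400.00
NZD 107,365,400.00 × 0.94429 = SGD 101,384,073.57
SGD 101,384,073.57 ÷ 0.12665 = SEK 800,505,910.54
SEK 800,505,910.54 ÷ 1.3913 = HKD 575,365,421.22
HKD 575,365,421.22 × 2.1130 = ZAR 1,215,747,135.04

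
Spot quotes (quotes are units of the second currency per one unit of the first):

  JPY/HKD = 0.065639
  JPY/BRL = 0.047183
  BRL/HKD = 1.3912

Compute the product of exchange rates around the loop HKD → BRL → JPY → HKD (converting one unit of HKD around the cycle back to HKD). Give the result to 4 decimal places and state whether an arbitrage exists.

Around HKD → BRL → JPY → HKD: 1 ÷ 1.3912 ÷ 0.047183 × 0.065639 = 0.999970
Product ≈ 1 (deviation 0.003%, within rounding noise).

1.0000 (no arbitrage)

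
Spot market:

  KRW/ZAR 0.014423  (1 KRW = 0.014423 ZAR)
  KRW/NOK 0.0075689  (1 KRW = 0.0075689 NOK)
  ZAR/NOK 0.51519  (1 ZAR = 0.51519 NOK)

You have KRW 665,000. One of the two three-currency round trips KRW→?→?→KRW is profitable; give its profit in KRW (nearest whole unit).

Profitable loop is KRW → NOK → ZAR → KRW:
KRW 665,000 × 0.0075689 = NOK 5,033.32
NOK 5,033.32 ÷ 0.51519 = ZAR 9,769.83
ZAR 9,769.83 ÷ 0.014423 = KRW 677,378
Profit = KRW 677,378 − KRW 665,000

Profit: KRW 12,378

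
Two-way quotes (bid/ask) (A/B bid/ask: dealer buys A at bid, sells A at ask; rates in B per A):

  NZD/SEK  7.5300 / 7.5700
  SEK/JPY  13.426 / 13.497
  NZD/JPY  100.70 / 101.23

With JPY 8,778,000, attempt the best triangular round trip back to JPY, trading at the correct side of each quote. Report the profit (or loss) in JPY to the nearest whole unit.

Best loop JPY → NZD → SEK → JPY:
JPY 8,778,000 ÷ 101.23 (buy NZD at ask) = NZD 86,713.42
NZD 86,713.42 × 7.5300 (sell NZD at bid) = SEK 652,952.09
SEK 652,952.09 × 13.426 (sell SEK at bid) = JPY 8,766,535

Net result: JPY -11,465 (no profitable arbitrage after spreads)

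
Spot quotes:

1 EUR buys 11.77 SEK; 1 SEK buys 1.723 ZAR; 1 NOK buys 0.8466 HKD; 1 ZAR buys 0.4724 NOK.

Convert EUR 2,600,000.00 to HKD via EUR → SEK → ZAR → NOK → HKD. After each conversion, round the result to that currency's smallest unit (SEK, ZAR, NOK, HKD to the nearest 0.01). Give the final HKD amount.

EUR 2,600,000.00 × 11.77 = SEK 30,602,000.00
SEK 30,602,000.00 × 1.723 = ZAR 52,727,246.00
ZAR 52,727,246.00 × 0.4724 = NOK 24,908,351.01
NOK 24,908,351.01 × 0.8466 = HKD 21,087,409.97

HKD 21,087,409.97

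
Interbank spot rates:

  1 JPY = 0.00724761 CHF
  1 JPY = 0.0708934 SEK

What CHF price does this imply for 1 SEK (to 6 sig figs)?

SEK/CHF = 0.102233

1 SEK ÷ 0.0708934 = 14.1057 JPY
14.1057 JPY × 0.00724761 = 0.102233 CHF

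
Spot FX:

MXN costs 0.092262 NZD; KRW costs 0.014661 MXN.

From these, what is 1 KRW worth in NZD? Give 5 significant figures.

KRW/NZD = 0.0013527

1 KRW × 0.014661 = 0.014661 MXN
0.014661 MXN × 0.092262 = 0.00135265 NZD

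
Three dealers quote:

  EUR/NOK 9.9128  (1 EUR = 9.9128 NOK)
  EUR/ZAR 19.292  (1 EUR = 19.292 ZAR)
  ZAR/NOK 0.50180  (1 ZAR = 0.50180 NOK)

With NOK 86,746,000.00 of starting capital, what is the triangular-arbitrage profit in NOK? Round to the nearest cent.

Profit: NOK 2,079,547.21

Profitable loop is NOK → ZAR → EUR → NOK:
NOK 86,746,000.00 ÷ 0.50180 = ZAR 172,869,669.19
ZAR 172,869,669.19 ÷ 19.292 = EUR 8,960,691.95
EUR 8,960,691.95 × 9.9128 = NOK 88,825,547.21
Profit = NOK 88,825,547.21 − NOK 86,746,000.00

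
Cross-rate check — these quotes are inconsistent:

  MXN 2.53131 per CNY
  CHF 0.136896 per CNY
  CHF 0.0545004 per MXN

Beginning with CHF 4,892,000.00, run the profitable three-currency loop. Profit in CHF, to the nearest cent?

Profitable loop is CHF → CNY → MXN → CHF:
CHF 4,892,000.00 ÷ 0.136896 = CNY 35,735,156.62
CNY 35,735,156.62 × 2.53131 = MXN 90,456,759.29
MXN 90,456,759.29 × 0.0545004 = CHF 4,929,929.56
Profit = CHF 4,929,929.56 − CHF 4,892,000.00

Profit: CHF 37,929.56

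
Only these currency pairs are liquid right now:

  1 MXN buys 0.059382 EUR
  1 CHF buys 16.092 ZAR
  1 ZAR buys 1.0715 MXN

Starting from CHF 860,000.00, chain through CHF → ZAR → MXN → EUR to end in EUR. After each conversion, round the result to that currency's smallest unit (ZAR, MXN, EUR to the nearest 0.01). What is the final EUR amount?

EUR 880,552.94

CHF 860,000.00 × 16.092 = ZAR 13,839,120.00
ZAR 13,839,120.00 × 1.0715 = MXN 14,828,617.08
MXN 14,828,617.08 × 0.059382 = EUR 880,552.94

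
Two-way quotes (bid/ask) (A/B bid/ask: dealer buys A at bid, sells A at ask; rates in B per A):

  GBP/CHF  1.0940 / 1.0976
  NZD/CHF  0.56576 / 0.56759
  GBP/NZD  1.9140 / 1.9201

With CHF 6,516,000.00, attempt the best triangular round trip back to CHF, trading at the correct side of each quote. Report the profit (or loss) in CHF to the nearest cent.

Net profit: CHF 24,934.72

Best loop CHF → NZD → GBP → CHF:
CHF 6,516,000.00 ÷ 0.56759 (buy NZD at ask) = NZD 11,480,117.69
NZD 11,480,117.69 ÷ 1.9201 (buy GBP at ask) = GBP 5,978,916.56
GBP 5,978,916.56 × 1.0940 (sell GBP at bid) = CHF 6,540,934.72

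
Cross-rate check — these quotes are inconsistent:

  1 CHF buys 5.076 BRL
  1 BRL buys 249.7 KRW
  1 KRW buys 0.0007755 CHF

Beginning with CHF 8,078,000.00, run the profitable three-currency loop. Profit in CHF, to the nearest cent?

Profit: CHF 140,298.11

Profitable loop is CHF → KRW → BRL → CHF:
CHF 8,078,000.00 ÷ 0.0007755 = KRW 10,416,505,480
KRW 10,416,505,480 ÷ 249.7 = BRL 41,716,081.22
BRL 41,716,081.22 ÷ 5.076 = CHF 8,218,298.11
Profit = CHF 8,218,298.11 − CHF 8,078,000.00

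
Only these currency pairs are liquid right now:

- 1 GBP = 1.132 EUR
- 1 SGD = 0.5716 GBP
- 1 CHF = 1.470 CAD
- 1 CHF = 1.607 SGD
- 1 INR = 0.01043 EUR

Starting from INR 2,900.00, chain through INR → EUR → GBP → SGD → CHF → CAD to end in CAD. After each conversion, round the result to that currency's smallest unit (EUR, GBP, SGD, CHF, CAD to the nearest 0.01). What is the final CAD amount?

CAD 42.76

INR 2,900.00 × 0.01043 = EUR 30.25
EUR 30.25 ÷ 1.132 = GBP 26.72
GBP 26.72 ÷ 0.5716 = SGD 46.75
SGD 46.75 ÷ 1.607 = CHF 29.09
CHF 29.09 × 1.470 = CAD 42.76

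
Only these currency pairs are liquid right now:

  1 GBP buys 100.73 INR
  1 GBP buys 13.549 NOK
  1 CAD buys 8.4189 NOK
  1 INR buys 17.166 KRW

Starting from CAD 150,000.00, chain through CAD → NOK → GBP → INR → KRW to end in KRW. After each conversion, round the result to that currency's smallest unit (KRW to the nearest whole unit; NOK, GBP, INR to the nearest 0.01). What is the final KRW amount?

KRW 161,163,723

CAD 150,000.00 × 8.4189 = NOK 1,262,835.00
NOK 1,262,835.00 ÷ 13.549 = GBP 93,205.03
GBP 93,205.03 × 100.73 = INR 9,388,542.67
INR 9,388,542.67 × 17.166 = KRW 161,163,723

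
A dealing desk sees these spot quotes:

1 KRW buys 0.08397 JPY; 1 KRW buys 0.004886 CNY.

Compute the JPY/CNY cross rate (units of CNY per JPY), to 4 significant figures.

JPY/CNY = 0.05819

1 JPY ÷ 0.08397 = 11.909 KRW
11.909 KRW × 0.004886 = 0.0581874 CNY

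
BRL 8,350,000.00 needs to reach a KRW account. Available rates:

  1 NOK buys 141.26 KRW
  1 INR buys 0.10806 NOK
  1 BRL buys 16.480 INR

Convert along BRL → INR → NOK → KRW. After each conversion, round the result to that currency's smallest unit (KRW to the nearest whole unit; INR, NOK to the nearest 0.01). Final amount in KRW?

BRL 8,350,000.00 × 16.480 = INR 137,608,000.00
INR 137,608,000.00 × 0.10806 = NOK 14,869,920.48
NOK 14,869,920.48 × 141.26 = KRW 2,100,524,967

KRW 2,100,524,967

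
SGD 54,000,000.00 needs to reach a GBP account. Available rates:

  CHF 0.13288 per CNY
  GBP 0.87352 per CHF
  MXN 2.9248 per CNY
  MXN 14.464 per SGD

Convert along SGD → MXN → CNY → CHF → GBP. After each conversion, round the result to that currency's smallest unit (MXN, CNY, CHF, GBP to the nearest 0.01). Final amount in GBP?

SGD 54,000,000.00 × 14.464 = MXN 781,056,000.00
MXN 781,056,000.00 ÷ 2.9248 = CNY 267,045,951.86
CNY 267,045,951.86 × 0.13288 = CHF 35,485,066.08
CHF 35,485,066.08 × 0.87352 = GBP 30,996,914.92

GBP 30,996,914.92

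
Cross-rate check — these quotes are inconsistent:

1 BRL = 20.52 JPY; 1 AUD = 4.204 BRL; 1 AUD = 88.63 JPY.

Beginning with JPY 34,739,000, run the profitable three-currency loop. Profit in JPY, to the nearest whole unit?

Profit: JPY 951,941

Profitable loop is JPY → BRL → AUD → JPY:
JPY 34,739,000 ÷ 20.52 = BRL 1,692,933.72
BRL 1,692,933.72 ÷ 4.204 = AUD 402,695.94
AUD 402,695.94 × 88.63 = JPY 35,690,941
Profit = JPY 35,690,941 − JPY 34,739,000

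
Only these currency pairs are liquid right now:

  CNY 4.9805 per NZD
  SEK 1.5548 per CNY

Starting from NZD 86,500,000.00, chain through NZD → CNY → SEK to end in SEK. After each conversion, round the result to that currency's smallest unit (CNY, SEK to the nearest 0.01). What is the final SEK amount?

SEK 669,828,441.10

NZD 86,500,000.00 × 4.9805 = CNY 430,813,250.00
CNY 430,813,250.00 × 1.5548 = SEK 669,828,441.10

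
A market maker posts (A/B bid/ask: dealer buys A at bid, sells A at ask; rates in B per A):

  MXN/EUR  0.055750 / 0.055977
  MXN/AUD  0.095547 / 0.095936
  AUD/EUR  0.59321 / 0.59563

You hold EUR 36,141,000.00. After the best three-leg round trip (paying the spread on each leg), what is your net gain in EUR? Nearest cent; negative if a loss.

Best loop EUR → MXN → AUD → EUR:
EUR 36,141,000.00 ÷ 0.055977 (buy MXN at ask) = MXN 645,640,173.64
MXN 645,640,173.64 × 0.095547 (sell MXN at bid) = AUD 61,688,981.67
AUD 61,688,981.67 × 0.59321 (sell AUD at bid) = EUR 36,594,520.82

Net profit: EUR 453,520.82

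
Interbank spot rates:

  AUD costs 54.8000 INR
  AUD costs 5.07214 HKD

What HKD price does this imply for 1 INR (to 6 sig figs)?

INR/HKD = 0.0925573

1 INR ÷ 54.8000 = 0.0182482 AUD
0.0182482 AUD × 5.07214 = 0.0925573 HKD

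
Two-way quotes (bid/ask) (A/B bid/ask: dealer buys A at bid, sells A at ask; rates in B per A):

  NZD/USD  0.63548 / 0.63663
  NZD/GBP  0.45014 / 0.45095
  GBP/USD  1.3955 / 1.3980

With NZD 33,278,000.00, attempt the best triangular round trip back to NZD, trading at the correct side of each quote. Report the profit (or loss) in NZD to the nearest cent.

Best loop NZD → USD → GBP → NZD:
NZD 33,278,000.00 × 0.63548 (sell NZD at bid) = USD 21,147,503.44
USD 21,147,503.44 ÷ 1.3980 (buy GBP at ask) = GBP 15,126,969.56
GBP 15,126,969.56 ÷ 0.45095 (buy NZD at ask) = NZD 33,544,671.37

Net profit: NZD 266,671.37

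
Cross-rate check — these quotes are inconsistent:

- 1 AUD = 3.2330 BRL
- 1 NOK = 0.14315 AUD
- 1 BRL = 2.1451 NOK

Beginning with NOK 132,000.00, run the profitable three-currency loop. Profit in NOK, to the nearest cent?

Profit: NOK 962.55

Profitable loop is NOK → BRL → AUD → NOK:
NOK 132,000.00 ÷ 2.1451 = BRL 61,535.59
BRL 61,535.59 ÷ 3.2330 = AUD 19,033.59
AUD 19,033.59 ÷ 0.14315 = NOK 132,962.55
Profit = NOK 132,962.55 − NOK 132,000.00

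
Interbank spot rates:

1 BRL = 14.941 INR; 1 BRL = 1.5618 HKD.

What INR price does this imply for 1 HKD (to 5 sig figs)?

HKD/INR = 9.5665

1 HKD ÷ 1.5618 = 0.640287 BRL
0.640287 BRL × 14.941 = 9.56653 INR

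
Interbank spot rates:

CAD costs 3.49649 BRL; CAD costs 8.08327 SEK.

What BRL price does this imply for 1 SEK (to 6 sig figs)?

SEK/BRL = 0.432559

1 SEK ÷ 8.08327 = 0.123712 CAD
0.123712 CAD × 3.49649 = 0.432559 BRL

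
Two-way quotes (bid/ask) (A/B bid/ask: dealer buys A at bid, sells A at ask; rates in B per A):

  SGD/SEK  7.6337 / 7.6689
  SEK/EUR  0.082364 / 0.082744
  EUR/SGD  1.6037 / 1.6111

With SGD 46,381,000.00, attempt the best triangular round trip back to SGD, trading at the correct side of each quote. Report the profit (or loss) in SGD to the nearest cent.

Net profit: SGD 385,595.52

Best loop SGD → SEK → EUR → SGD:
SGD 46,381,000.00 × 7.6337 (sell SGD at bid) = SEK 354,058,639.70
SEK 354,058,639.70 × 0.082364 (sell SEK at bid) = EUR 29,161,685.80
EUR 29,161,685.80 × 1.6037 (sell EUR at bid) = SGD 46,766,595.52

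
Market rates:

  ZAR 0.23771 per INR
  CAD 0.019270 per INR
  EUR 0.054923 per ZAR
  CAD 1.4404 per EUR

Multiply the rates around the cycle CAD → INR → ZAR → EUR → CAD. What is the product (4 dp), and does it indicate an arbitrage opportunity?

Around CAD → INR → ZAR → EUR → CAD: 1 ÷ 0.019270 × 0.23771 × 0.054923 × 1.4404 = 0.975895
Product < 1; profitable direction is CAD → EUR → ZAR → INR → CAD.

0.9759 (arbitrage exists)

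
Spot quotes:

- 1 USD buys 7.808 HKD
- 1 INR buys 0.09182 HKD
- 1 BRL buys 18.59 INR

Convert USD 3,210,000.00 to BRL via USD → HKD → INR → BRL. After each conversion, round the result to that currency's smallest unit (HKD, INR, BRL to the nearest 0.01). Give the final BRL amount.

USD 3,210,000.00 × 7.808 = HKD 25,063,680.00
HKD 25,063,680.00 ÷ 0.09182 = INR 272,965,367.02
INR 272,965,367.02 ÷ 18.59 = BRL 14,683,451.70

BRL 14,683,451.70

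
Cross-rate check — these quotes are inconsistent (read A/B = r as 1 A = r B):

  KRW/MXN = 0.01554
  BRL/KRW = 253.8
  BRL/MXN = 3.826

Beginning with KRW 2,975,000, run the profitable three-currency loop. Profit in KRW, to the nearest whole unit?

Profit: KRW 91,794

Profitable loop is KRW → MXN → BRL → KRW:
KRW 2,975,000 × 0.01554 = MXN 46,231.50
MXN 46,231.50 ÷ 3.826 = BRL 12,083.51
BRL 12,083.51 × 253.8 = KRW 3,066,794
Profit = KRW 3,066,794 − KRW 2,975,000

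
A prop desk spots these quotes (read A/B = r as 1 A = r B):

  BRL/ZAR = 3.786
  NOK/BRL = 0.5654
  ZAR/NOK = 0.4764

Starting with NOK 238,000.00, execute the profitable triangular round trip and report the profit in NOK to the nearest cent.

Profitable loop is NOK → BRL → ZAR → NOK:
NOK 238,000.00 × 0.5654 = BRL 134,565.20
BRL 134,565.20 × 3.786 = ZAR 509,463.85
ZAR 509,463.85 × 0.4764 = NOK 242,708.58
Profit = NOK 242,708.58 − NOK 238,000.00

Profit: NOK 4,708.58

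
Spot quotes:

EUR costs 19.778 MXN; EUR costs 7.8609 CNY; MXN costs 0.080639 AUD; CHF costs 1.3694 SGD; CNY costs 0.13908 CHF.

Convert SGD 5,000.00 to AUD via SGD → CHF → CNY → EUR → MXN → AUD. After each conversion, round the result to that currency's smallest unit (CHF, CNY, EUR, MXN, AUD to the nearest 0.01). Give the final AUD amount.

SGD 5,000.00 ÷ 1.3694 = CHF 3,651.23
CHF 3,651.23 ÷ 0.13908 = CNY 26,252.73
CNY 26,252.73 ÷ 7.8609 = EUR 3,339.66
EUR 3,339.66 × 19.778 = MXN 66,051.80
MXN 66,051.80 × 0.080639 = AUD 5,326.35

AUD 5,326.35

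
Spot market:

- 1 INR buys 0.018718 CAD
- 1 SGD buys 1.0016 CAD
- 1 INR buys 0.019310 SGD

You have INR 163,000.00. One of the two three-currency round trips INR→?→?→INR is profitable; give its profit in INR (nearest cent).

Profit: INR 5,424.30

Profitable loop is INR → SGD → CAD → INR:
INR 163,000.00 × 0.019310 = SGD 3,147.53
SGD 3,147.53 × 1.0016 = CAD 3,152.57
CAD 3,152.57 ÷ 0.018718 = INR 168,424.30
Profit = INR 168,424.30 − INR 163,000.00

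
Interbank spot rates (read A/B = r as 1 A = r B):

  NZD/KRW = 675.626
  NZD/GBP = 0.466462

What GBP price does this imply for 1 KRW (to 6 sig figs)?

KRW/GBP = 0.000690415

1 KRW ÷ 675.626 = 0.00148011 NZD
0.00148011 NZD × 0.466462 = 0.000690415 GBP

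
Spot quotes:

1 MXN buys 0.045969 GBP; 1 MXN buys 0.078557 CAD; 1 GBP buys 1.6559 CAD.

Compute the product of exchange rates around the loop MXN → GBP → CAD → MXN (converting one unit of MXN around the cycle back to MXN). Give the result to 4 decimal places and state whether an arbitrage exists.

0.9690 (arbitrage exists)

Around MXN → GBP → CAD → MXN: 1 × 0.045969 × 1.6559 ÷ 0.078557 = 0.968979
Product < 1; profitable direction is MXN → CAD → GBP → MXN.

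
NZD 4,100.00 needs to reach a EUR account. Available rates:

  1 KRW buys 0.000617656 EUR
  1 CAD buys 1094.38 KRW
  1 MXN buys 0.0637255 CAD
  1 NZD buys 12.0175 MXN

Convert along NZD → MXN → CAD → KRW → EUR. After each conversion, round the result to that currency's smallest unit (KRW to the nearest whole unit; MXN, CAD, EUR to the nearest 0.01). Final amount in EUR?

NZD 4,100.00 × 12.0175 = MXN 49,271.75
MXN 49,271.75 × 0.0637255 = CAD 3,139.87
CAD 3,139.87 × 1094.38 = KRW 3,436,211
KRW 3,436,211 × 0.000617656 = EUR 2,122.40

EUR 2,122.40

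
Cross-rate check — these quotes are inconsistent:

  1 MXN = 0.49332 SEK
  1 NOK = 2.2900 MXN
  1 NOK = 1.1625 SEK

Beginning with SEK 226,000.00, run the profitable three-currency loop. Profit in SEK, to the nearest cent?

Profit: SEK 6,561.17

Profitable loop is SEK → MXN → NOK → SEK:
SEK 226,000.00 ÷ 0.49332 = MXN 458,120.49
MXN 458,120.49 ÷ 2.2900 = NOK 200,052.62
NOK 200,052.62 × 1.1625 = SEK 232,561.17
Profit = SEK 232,561.17 − SEK 226,000.00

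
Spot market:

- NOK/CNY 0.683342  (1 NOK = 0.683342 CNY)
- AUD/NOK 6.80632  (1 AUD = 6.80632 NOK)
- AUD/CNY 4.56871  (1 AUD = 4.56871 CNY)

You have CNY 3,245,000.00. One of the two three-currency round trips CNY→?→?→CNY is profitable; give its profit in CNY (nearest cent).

Profit: CNY 58,479.28

Profitable loop is CNY → AUD → NOK → CNY:
CNY 3,245,000.00 ÷ 4.56871 = AUD 710,266.14
AUD 710,266.14 × 6.80632 = NOK 4,834,298.61
NOK 4,834,298.61 × 0.683342 = CNY 3,303,479.28
Profit = CNY 3,303,479.28 − CNY 3,245,000.00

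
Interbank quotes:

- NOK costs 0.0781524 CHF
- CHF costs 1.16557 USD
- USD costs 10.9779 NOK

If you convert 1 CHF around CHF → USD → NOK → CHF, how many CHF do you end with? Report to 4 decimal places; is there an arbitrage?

1.0000 (no arbitrage)

Around CHF → USD → NOK → CHF: 1 × 1.16557 × 10.9779 × 0.0781524 = 1.000000
Product ≈ 1 (deviation 0.000%, within rounding noise).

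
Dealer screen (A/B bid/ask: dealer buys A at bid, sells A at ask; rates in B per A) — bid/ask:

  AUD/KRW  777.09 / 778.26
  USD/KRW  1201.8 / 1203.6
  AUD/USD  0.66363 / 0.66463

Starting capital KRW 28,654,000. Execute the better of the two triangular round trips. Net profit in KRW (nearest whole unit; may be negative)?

Best loop KRW → AUD → USD → KRW:
KRW 28,654,000 ÷ 778.26 (buy AUD at ask) = AUD 36,818.03
AUD 36,818.03 × 0.66363 (sell AUD at bid) = USD 24,433.55
USD 24,433.55 × 1201.8 (sell USD at bid) = KRW 29,364,239

Net profit: KRW 710,239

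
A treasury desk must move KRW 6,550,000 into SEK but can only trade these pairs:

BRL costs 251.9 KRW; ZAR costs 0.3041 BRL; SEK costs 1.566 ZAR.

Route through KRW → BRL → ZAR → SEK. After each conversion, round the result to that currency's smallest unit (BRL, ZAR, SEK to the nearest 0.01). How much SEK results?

SEK 54,601.55

KRW 6,550,000 ÷ 251.9 = BRL 26,002.38
BRL 26,002.38 ÷ 0.3041 = ZAR 85,506.02
ZAR 85,506.02 ÷ 1.566 = SEK 54,601.55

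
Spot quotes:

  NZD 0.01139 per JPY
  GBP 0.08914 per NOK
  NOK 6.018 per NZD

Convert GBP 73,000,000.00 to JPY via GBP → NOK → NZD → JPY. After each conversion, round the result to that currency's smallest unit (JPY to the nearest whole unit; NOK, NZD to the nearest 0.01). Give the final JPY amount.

JPY 11,947,425,275

GBP 73,000,000.00 ÷ 0.08914 = NOK 818,936,504.38
NOK 818,936,504.38 ÷ 6.018 = NZD 136,081,173.88
NZD 136,081,173.88 ÷ 0.01139 = JPY 11,947,425,275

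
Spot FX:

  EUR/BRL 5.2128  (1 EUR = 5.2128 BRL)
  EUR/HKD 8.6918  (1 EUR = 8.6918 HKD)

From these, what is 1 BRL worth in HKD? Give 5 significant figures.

BRL/HKD = 1.6674

1 BRL ÷ 5.2128 = 0.191835 EUR
0.191835 EUR × 8.6918 = 1.6674 HKD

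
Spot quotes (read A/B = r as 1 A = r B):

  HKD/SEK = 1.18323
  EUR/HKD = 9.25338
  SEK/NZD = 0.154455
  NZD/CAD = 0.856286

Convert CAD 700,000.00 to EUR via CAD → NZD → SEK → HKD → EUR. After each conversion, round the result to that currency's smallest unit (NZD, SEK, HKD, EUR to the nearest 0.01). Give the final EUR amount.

CAD 700,000.00 ÷ 0.856286 = NZD 817,483.88
NZD 817,483.88 ÷ 0.154455 = SEK 5,292,699.36
SEK 5,292,699.36 ÷ 1.18323 = HKD 4,473,094.29
HKD 4,473,094.29 ÷ 9.25338 = EUR 483,401.12

EUR 483,401.12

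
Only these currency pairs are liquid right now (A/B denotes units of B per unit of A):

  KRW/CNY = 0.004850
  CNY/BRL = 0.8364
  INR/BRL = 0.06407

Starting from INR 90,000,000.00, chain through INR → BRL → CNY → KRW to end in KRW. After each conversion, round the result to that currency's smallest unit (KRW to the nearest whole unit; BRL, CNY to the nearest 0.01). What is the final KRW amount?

KRW 1,421,482,346

INR 90,000,000.00 × 0.06407 = BRL 5,766,300.00
BRL 5,766,300.00 ÷ 0.8364 = CNY 6,894,189.38
CNY 6,894,189.38 ÷ 0.004850 = KRW 1,421,482,346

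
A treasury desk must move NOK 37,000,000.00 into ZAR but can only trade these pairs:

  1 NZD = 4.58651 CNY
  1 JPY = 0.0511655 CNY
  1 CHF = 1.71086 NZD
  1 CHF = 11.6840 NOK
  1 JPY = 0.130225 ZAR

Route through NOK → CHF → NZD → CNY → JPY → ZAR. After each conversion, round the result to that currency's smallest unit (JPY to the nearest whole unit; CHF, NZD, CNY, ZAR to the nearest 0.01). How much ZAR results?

ZAR 63,244,699.88

NOK 37,000,000.00 ÷ 11.6840 = CHF 3,166,723.72
CHF 3,166,723.72 × 1.71086 = NZD 5,417,820.94
NZD 5,417,820.94 × 4.58651 = CNY 24,848,889.92
CNY 24,848,889.92 ÷ 0.0511655 = JPY 485,657,131
JPY 485,657,131 × 0.130225 = ZAR 63,244,699.88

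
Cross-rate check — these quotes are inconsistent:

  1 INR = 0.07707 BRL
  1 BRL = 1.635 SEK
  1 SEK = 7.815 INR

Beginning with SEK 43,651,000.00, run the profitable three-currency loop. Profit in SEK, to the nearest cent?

Profit: SEK 675,363.04

Profitable loop is SEK → BRL → INR → SEK:
SEK 43,651,000.00 ÷ 1.635 = BRL 26,697,859.33
BRL 26,697,859.33 ÷ 0.07707 = INR 346,410,527.15
INR 346,410,527.15 ÷ 7.815 = SEK 44,326,363.04
Profit = SEK 44,326,363.04 − SEK 43,651,000.00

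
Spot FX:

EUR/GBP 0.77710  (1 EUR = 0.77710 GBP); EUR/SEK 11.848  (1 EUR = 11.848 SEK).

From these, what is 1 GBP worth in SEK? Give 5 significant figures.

GBP/SEK = 15.246

1 GBP ÷ 0.77710 = 1.28684 EUR
1.28684 EUR × 11.848 = 15.2464 SEK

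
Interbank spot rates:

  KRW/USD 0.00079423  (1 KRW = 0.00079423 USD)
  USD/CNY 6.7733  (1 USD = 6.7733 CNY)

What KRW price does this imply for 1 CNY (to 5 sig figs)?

CNY/KRW = 185.89

1 CNY ÷ 6.7733 = 0.147639 USD
0.147639 USD ÷ 0.00079423 = 185.889 KRW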